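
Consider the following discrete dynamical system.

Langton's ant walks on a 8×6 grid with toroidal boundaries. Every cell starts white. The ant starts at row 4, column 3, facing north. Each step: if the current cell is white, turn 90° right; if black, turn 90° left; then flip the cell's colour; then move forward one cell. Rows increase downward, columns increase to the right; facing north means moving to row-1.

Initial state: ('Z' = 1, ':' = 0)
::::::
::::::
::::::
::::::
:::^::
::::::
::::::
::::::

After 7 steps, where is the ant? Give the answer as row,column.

k=0  ::::::
::::::
::::::
::::::
:::^::
::::::
::::::
::::::
k=1  ::::::
::::::
::::::
::::::
:::Z>:
::::::
::::::
::::::
k=2  ::::::
::::::
::::::
::::::
:::ZZ:
::::v:
::::::
::::::
k=3  ::::::
::::::
::::::
::::::
:::ZZ:
:::<Z:
::::::
::::::
k=4  ::::::
::::::
::::::
::::::
:::^Z:
:::ZZ:
::::::
::::::
k=5  ::::::
::::::
::::::
::::::
::<:Z:
:::ZZ:
::::::
::::::
k=6  ::::::
::::::
::::::
::^:::
::Z:Z:
:::ZZ:
::::::
::::::
k=7  ::::::
::::::
::::::
::Z>::
::Z:Z:
:::ZZ:
::::::
::::::

3,3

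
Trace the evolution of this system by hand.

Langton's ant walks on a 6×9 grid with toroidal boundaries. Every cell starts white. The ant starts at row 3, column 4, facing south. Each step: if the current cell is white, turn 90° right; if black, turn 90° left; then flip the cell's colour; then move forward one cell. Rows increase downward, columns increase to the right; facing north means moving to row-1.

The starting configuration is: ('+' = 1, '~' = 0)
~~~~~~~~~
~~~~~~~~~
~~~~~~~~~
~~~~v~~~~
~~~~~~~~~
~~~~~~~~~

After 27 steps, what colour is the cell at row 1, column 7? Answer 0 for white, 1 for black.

k=0  ~~~~~~~~~
~~~~~~~~~
~~~~~~~~~
~~~~v~~~~
~~~~~~~~~
~~~~~~~~~
k=1  ~~~~~~~~~
~~~~~~~~~
~~~~~~~~~
~~~<+~~~~
~~~~~~~~~
~~~~~~~~~
k=2  ~~~~~~~~~
~~~~~~~~~
~~~^~~~~~
~~~++~~~~
~~~~~~~~~
~~~~~~~~~
k=3  ~~~~~~~~~
~~~~~~~~~
~~~+>~~~~
~~~++~~~~
~~~~~~~~~
~~~~~~~~~
k=4  ~~~~~~~~~
~~~~~~~~~
~~~++~~~~
~~~+v~~~~
~~~~~~~~~
~~~~~~~~~
k=5  ~~~~~~~~~
~~~~~~~~~
~~~++~~~~
~~~+~>~~~
~~~~~~~~~
~~~~~~~~~
k=6  ~~~~~~~~~
~~~~~~~~~
~~~++~~~~
~~~+~+~~~
~~~~~v~~~
~~~~~~~~~
k=7  ~~~~~~~~~
~~~~~~~~~
~~~++~~~~
~~~+~+~~~
~~~~<+~~~
~~~~~~~~~
k=8  ~~~~~~~~~
~~~~~~~~~
~~~++~~~~
~~~+^+~~~
~~~~++~~~
~~~~~~~~~
k=9  ~~~~~~~~~
~~~~~~~~~
~~~++~~~~
~~~++>~~~
~~~~++~~~
~~~~~~~~~
k=10  ~~~~~~~~~
~~~~~~~~~
~~~++^~~~
~~~++~~~~
~~~~++~~~
~~~~~~~~~
k=11  ~~~~~~~~~
~~~~~~~~~
~~~+++>~~
~~~++~~~~
~~~~++~~~
~~~~~~~~~
k=12  ~~~~~~~~~
~~~~~~~~~
~~~++++~~
~~~++~v~~
~~~~++~~~
~~~~~~~~~
k=13  ~~~~~~~~~
~~~~~~~~~
~~~++++~~
~~~++<+~~
~~~~++~~~
~~~~~~~~~
k=14  ~~~~~~~~~
~~~~~~~~~
~~~++^+~~
~~~++++~~
~~~~++~~~
~~~~~~~~~
k=15  ~~~~~~~~~
~~~~~~~~~
~~~+<~+~~
~~~++++~~
~~~~++~~~
~~~~~~~~~
k=16  ~~~~~~~~~
~~~~~~~~~
~~~+~~+~~
~~~+v++~~
~~~~++~~~
~~~~~~~~~
k=17  ~~~~~~~~~
~~~~~~~~~
~~~+~~+~~
~~~+~>+~~
~~~~++~~~
~~~~~~~~~
k=18  ~~~~~~~~~
~~~~~~~~~
~~~+~^+~~
~~~+~~+~~
~~~~++~~~
~~~~~~~~~
k=19  ~~~~~~~~~
~~~~~~~~~
~~~+~+>~~
~~~+~~+~~
~~~~++~~~
~~~~~~~~~
k=20  ~~~~~~~~~
~~~~~~^~~
~~~+~+~~~
~~~+~~+~~
~~~~++~~~
~~~~~~~~~
k=21  ~~~~~~~~~
~~~~~~+>~
~~~+~+~~~
~~~+~~+~~
~~~~++~~~
~~~~~~~~~
k=22  ~~~~~~~~~
~~~~~~++~
~~~+~+~v~
~~~+~~+~~
~~~~++~~~
~~~~~~~~~
k=23  ~~~~~~~~~
~~~~~~++~
~~~+~+<+~
~~~+~~+~~
~~~~++~~~
~~~~~~~~~
k=24  ~~~~~~~~~
~~~~~~^+~
~~~+~+++~
~~~+~~+~~
~~~~++~~~
~~~~~~~~~
k=25  ~~~~~~~~~
~~~~~<~+~
~~~+~+++~
~~~+~~+~~
~~~~++~~~
~~~~~~~~~
k=26  ~~~~~^~~~
~~~~~+~+~
~~~+~+++~
~~~+~~+~~
~~~~++~~~
~~~~~~~~~
k=27  ~~~~~+>~~
~~~~~+~+~
~~~+~+++~
~~~+~~+~~
~~~~++~~~
~~~~~~~~~

1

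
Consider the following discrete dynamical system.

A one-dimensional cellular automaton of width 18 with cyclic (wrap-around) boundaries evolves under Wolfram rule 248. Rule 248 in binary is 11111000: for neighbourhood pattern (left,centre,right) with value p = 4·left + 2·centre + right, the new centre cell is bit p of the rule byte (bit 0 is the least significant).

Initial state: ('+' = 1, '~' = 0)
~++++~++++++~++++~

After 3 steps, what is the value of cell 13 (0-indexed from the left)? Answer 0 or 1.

1

t=0: ~++++~++++++~++++~
t=1: ~+++++++++++++++++
t=2: ++++++++++++++++++
t=3: ++++++++++++++++++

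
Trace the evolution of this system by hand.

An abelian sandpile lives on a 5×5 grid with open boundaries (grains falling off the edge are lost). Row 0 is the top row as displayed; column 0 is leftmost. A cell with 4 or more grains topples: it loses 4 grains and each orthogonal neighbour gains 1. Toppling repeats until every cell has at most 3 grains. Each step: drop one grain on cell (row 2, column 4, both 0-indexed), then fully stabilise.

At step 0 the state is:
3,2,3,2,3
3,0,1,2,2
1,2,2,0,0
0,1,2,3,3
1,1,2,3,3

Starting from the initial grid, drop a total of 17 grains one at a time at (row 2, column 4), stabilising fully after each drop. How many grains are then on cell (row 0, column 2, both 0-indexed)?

gen 0: 3,2,3,2,3
3,0,1,2,2
1,2,2,0,0
0,1,2,3,3
1,1,2,3,3
gen 1: 3,2,3,2,3
3,0,1,2,2
1,2,2,0,1
0,1,2,3,3
1,1,2,3,3
gen 2: 3,2,3,2,3
3,0,1,2,2
1,2,2,0,2
0,1,2,3,3
1,1,2,3,3
gen 3: 3,2,3,2,3
3,0,1,2,2
1,2,2,0,3
0,1,2,3,3
1,1,2,3,3
gen 4: 3,2,3,2,3
3,0,1,2,3
1,2,2,2,1
0,1,3,1,2
1,1,3,1,1
gen 5: 3,2,3,2,3
3,0,1,2,3
1,2,2,2,2
0,1,3,1,2
1,1,3,1,1
gen 6: 3,2,3,2,3
3,0,1,2,3
1,2,2,2,3
0,1,3,1,2
1,1,3,1,1
gen 7: 3,2,3,3,0
3,0,1,3,1
1,2,2,3,1
0,1,3,1,3
1,1,3,1,1
gen 8: 3,2,3,3,0
3,0,1,3,1
1,2,2,3,2
0,1,3,1,3
1,1,3,1,1
gen 9: 3,2,3,3,0
3,0,1,3,1
1,2,2,3,3
0,1,3,1,3
1,1,3,1,1
gen 10: 3,3,0,1,1
3,0,3,1,3
1,2,3,1,2
0,1,3,3,0
1,1,3,1,2
gen 11: 3,3,0,1,1
3,0,3,1,3
1,2,3,1,3
0,1,3,3,0
1,1,3,1,2
gen 12: 3,3,0,1,2
3,0,3,2,0
1,2,3,2,1
0,1,3,3,1
1,1,3,1,2
gen 13: 3,3,0,1,2
3,0,3,2,0
1,2,3,2,2
0,1,3,3,1
1,1,3,1,2
gen 14: 3,3,0,1,2
3,0,3,2,0
1,2,3,2,3
0,1,3,3,1
1,1,3,1,2
gen 15: 3,3,0,1,2
3,0,3,2,1
1,2,3,3,0
0,1,3,3,2
1,1,3,1,2
gen 16: 3,3,0,1,2
3,0,3,2,1
1,2,3,3,1
0,1,3,3,2
1,1,3,1,2
gen 17: 3,3,0,1,2
3,0,3,2,1
1,2,3,3,2
0,1,3,3,2
1,1,3,1,2

0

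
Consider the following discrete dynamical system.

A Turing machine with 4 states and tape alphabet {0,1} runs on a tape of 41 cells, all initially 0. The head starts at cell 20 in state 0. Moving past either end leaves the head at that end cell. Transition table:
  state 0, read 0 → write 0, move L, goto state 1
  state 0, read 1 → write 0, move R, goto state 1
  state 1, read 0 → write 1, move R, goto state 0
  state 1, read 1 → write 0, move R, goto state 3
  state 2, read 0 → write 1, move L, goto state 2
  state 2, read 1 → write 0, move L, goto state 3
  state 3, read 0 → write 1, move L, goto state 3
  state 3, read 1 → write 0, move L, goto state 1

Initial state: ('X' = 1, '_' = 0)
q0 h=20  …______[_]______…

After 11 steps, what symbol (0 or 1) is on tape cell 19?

gen 0: q0 h=20  …______[_]______…
gen 1: q1 h=19  …______[_]______…
gen 2: q0 h=20  …_____X[_]______…
gen 3: q1 h=19  …______[X]______…
gen 4: q3 h=20  …______[_]______…
gen 5: q3 h=19  …______[_]X_____…
gen 6: q3 h=18  …______[_]XX____…
gen 7: q3 h=17  …______[_]XXX___…
gen 8: q3 h=16  …______[_]XXXX__…
gen 9: q3 h=15  …______[_]XXXXX_…
gen 10: q3 h=14  …______[_]XXXXXX…
gen 11: q3 h=13  …______[_]XXXXXX…

1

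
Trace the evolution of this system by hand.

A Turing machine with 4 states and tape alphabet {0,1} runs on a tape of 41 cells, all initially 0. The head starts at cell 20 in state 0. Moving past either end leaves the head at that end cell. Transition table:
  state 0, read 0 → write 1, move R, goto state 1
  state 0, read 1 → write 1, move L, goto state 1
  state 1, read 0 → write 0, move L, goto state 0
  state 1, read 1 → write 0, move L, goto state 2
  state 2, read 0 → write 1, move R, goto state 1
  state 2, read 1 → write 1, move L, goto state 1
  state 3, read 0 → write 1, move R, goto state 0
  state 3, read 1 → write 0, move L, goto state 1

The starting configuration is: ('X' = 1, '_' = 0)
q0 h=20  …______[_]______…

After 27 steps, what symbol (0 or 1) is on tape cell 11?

0

step 0: q0 h=20  …______[_]______…
step 1: q1 h=21  …_____X[_]______…
step 2: q0 h=20  …______[X]______…
step 3: q1 h=19  …______[_]X_____…
step 4: q0 h=18  …______[_]_X____…
step 5: q1 h=19  …_____X[_]X_____…
step 6: q0 h=18  …______[X]_X____…
step 7: q1 h=17  …______[_]X_X___…
step 8: q0 h=16  …______[_]_X_X__…
step 9: q1 h=17  …_____X[_]X_X___…
step 10: q0 h=16  …______[X]_X_X__…
step 11: q1 h=15  …______[_]X_X_X_…
step 12: q0 h=14  …______[_]_X_X_X…
step 13: q1 h=15  …_____X[_]X_X_X_…
step 14: q0 h=14  …______[X]_X_X_X…
step 15: q1 h=13  …______[_]X_X_X_…
step 16: q0 h=12  …______[_]_X_X_X…
step 17: q1 h=13  …_____X[_]X_X_X_…
step 18: q0 h=12  …______[X]_X_X_X…
step 19: q1 h=11  …______[_]X_X_X_…
step 20: q0 h=10  …______[_]_X_X_X…
step 21: q1 h=11  …_____X[_]X_X_X_…
step 22: q0 h=10  …______[X]_X_X_X…
step 23: q1 h= 9  …______[_]X_X_X_…
step 24: q0 h= 8  …______[_]_X_X_X…
step 25: q1 h= 9  …_____X[_]X_X_X_…
step 26: q0 h= 8  …______[X]_X_X_X…
step 27: q1 h= 7  …______[_]X_X_X_…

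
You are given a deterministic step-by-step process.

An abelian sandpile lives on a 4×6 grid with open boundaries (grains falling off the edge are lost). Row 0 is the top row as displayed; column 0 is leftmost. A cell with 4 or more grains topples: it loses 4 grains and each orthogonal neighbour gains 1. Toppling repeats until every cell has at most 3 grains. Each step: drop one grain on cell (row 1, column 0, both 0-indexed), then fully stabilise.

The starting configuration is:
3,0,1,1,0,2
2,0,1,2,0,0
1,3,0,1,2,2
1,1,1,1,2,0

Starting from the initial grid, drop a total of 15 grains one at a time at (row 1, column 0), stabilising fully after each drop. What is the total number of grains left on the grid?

t=0: 3,0,1,1,0,2
2,0,1,2,0,0
1,3,0,1,2,2
1,1,1,1,2,0
t=1: 3,0,1,1,0,2
3,0,1,2,0,0
1,3,0,1,2,2
1,1,1,1,2,0
t=2: 0,1,1,1,0,2
1,1,1,2,0,0
2,3,0,1,2,2
1,1,1,1,2,0
t=3: 0,1,1,1,0,2
2,1,1,2,0,0
2,3,0,1,2,2
1,1,1,1,2,0
t=4: 0,1,1,1,0,2
3,1,1,2,0,0
2,3,0,1,2,2
1,1,1,1,2,0
t=5: 1,1,1,1,0,2
0,2,1,2,0,0
3,3,0,1,2,2
1,1,1,1,2,0
t=6: 1,1,1,1,0,2
1,2,1,2,0,0
3,3,0,1,2,2
1,1,1,1,2,0
t=7: 1,1,1,1,0,2
2,2,1,2,0,0
3,3,0,1,2,2
1,1,1,1,2,0
t=8: 1,1,1,1,0,2
3,2,1,2,0,0
3,3,0,1,2,2
1,1,1,1,2,0
t=9: 2,2,1,1,0,2
2,0,2,2,0,0
1,1,1,1,2,2
2,2,1,1,2,0
t=10: 2,2,1,1,0,2
3,0,2,2,0,0
1,1,1,1,2,2
2,2,1,1,2,0
t=11: 3,2,1,1,0,2
0,1,2,2,0,0
2,1,1,1,2,2
2,2,1,1,2,0
t=12: 3,2,1,1,0,2
1,1,2,2,0,0
2,1,1,1,2,2
2,2,1,1,2,0
t=13: 3,2,1,1,0,2
2,1,2,2,0,0
2,1,1,1,2,2
2,2,1,1,2,0
t=14: 3,2,1,1,0,2
3,1,2,2,0,0
2,1,1,1,2,2
2,2,1,1,2,0
t=15: 0,3,1,1,0,2
1,2,2,2,0,0
3,1,1,1,2,2
2,2,1,1,2,0

32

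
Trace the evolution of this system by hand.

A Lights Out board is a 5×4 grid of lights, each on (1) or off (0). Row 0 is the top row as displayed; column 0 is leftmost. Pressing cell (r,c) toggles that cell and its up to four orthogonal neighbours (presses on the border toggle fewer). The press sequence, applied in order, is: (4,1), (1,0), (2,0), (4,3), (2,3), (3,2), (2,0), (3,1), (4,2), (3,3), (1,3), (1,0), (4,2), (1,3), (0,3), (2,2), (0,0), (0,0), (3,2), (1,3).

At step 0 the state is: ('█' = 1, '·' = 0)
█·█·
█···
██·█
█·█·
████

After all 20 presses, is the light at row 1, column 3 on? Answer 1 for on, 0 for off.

1

t=0: █·█·
█···
██·█
█·█·
████
t=1: █·█·
█···
██·█
███·
···█
t=2: ··█·
·█··
·█·█
███·
···█
t=3: ··█·
██··
█··█
·██·
···█
t=4: ··█·
██··
█··█
·███
··█·
t=5: ··█·
██·█
█·█·
·██·
··█·
t=6: ··█·
██·█
█···
···█
····
t=7: ··█·
·█·█
·█··
█··█
····
t=8: ··█·
·█·█
····
·███
·█··
t=9: ··█·
·█·█
····
·█·█
··██
t=10: ··█·
·█·█
···█
·██·
··█·
t=11: ··██
·██·
····
·██·
··█·
t=12: █·██
█·█·
█···
·██·
··█·
t=13: █·██
█·█·
█···
·█··
·█·█
t=14: █·█·
█··█
█··█
·█··
·█·█
t=15: █··█
█···
█··█
·█··
·█·█
t=16: █··█
█·█·
███·
·██·
·█·█
t=17: ·█·█
··█·
███·
·██·
·█·█
t=18: █··█
█·█·
███·
·██·
·█·█
t=19: █··█
█·█·
██··
···█
·███
t=20: █···
█··█
██·█
···█
·███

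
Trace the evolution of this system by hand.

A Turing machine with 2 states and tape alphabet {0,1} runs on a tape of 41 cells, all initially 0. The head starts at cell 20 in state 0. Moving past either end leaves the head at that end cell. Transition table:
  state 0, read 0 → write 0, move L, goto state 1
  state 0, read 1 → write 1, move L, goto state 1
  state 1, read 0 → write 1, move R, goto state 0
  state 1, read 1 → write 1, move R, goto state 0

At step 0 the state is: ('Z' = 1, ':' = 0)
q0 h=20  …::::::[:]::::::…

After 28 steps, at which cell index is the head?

20

t=0: q0 h=20  …::::::[:]::::::…
t=1: q1 h=19  …::::::[:]::::::…
t=2: q0 h=20  …:::::Z[:]::::::…
t=3: q1 h=19  …::::::[Z]::::::…
t=4: q0 h=20  …:::::Z[:]::::::…
t=5: q1 h=19  …::::::[Z]::::::…
t=6: q0 h=20  …:::::Z[:]::::::…
t=7: q1 h=19  …::::::[Z]::::::…
t=8: q0 h=20  …:::::Z[:]::::::…
t=9: q1 h=19  …::::::[Z]::::::…
t=10: q0 h=20  …:::::Z[:]::::::…
t=11: q1 h=19  …::::::[Z]::::::…
t=12: q0 h=20  …:::::Z[:]::::::…
t=13: q1 h=19  …::::::[Z]::::::…
t=14: q0 h=20  …:::::Z[:]::::::…
t=15: q1 h=19  …::::::[Z]::::::…
t=16: q0 h=20  …:::::Z[:]::::::…
t=17: q1 h=19  …::::::[Z]::::::…
t=18: q0 h=20  …:::::Z[:]::::::…
t=19: q1 h=19  …::::::[Z]::::::…
t=20: q0 h=20  …:::::Z[:]::::::…
t=21: q1 h=19  …::::::[Z]::::::…
t=22: q0 h=20  …:::::Z[:]::::::…
t=23: q1 h=19  …::::::[Z]::::::…
t=24: q0 h=20  …:::::Z[:]::::::…
t=25: q1 h=19  …::::::[Z]::::::…
t=26: q0 h=20  …:::::Z[:]::::::…
t=27: q1 h=19  …::::::[Z]::::::…
t=28: q0 h=20  …:::::Z[:]::::::…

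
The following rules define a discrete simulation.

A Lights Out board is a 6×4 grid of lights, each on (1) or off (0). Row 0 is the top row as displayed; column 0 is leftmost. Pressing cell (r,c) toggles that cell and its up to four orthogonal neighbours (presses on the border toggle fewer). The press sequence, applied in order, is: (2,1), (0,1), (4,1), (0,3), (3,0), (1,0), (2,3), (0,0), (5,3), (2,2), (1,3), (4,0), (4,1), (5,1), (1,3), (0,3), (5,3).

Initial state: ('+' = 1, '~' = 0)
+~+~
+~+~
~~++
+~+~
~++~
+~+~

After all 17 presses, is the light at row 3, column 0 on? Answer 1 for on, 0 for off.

gen 0: +~+~
+~+~
~~++
+~+~
~++~
+~+~
gen 1: +~+~
+++~
++~+
+++~
~++~
+~+~
gen 2: ~+~~
+~+~
++~+
+++~
~++~
+~+~
gen 3: ~+~~
+~+~
++~+
+~+~
+~~~
+++~
gen 4: ~+++
+~++
++~+
+~+~
+~~~
+++~
gen 5: ~+++
+~++
~+~+
~++~
~~~~
+++~
gen 6: ++++
~+++
++~+
~++~
~~~~
+++~
gen 7: ++++
~++~
+++~
~+++
~~~~
+++~
gen 8: ~~++
+++~
+++~
~+++
~~~~
+++~
gen 9: ~~++
+++~
+++~
~+++
~~~+
++~+
gen 10: ~~++
++~~
+~~+
~+~+
~~~+
++~+
gen 11: ~~+~
++++
+~~~
~+~+
~~~+
++~+
gen 12: ~~+~
++++
+~~~
++~+
++~+
~+~+
gen 13: ~~+~
++++
+~~~
+~~+
~~++
~~~+
gen 14: ~~+~
++++
+~~~
+~~+
~+++
++++
gen 15: ~~++
++~~
+~~+
+~~+
~+++
++++
gen 16: ~~~~
++~+
+~~+
+~~+
~+++
++++
gen 17: ~~~~
++~+
+~~+
+~~+
~++~
++~~

1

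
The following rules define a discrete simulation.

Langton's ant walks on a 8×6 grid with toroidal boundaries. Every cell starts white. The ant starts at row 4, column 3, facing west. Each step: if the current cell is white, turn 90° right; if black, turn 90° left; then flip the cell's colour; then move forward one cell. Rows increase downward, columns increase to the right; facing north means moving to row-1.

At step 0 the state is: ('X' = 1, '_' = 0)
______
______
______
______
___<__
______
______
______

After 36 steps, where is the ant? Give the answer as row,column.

[0] ______
______
______
______
___<__
______
______
______
[1] ______
______
______
___^__
___X__
______
______
______
[2] ______
______
______
___X>_
___X__
______
______
______
[3] ______
______
______
___XX_
___Xv_
______
______
______
[4] ______
______
______
___XX_
___<X_
______
______
______
[5] ______
______
______
___XX_
____X_
___v__
______
______
[6] ______
______
______
___XX_
____X_
__<X__
______
______
[7] ______
______
______
___XX_
__^_X_
__XX__
______
______
[8] ______
______
______
___XX_
__X>X_
__XX__
______
______
[9] ______
______
______
___XX_
__XXX_
__Xv__
______
______
[10] ______
______
______
___XX_
__XXX_
__X_>_
______
______
[11] ______
______
______
___XX_
__XXX_
__X_X_
____v_
______
[12] ______
______
______
___XX_
__XXX_
__X_X_
___<X_
______
[13] ______
______
______
___XX_
__XXX_
__X^X_
___XX_
______
[14] ______
______
______
___XX_
__XXX_
__XX>_
___XX_
______
[15] ______
______
______
___XX_
__XX^_
__XX__
___XX_
______
[16] ______
______
______
___XX_
__X<__
__XX__
___XX_
______
[17] ______
______
______
___XX_
__X___
__Xv__
___XX_
______
[18] ______
______
______
___XX_
__X___
__X_>_
___XX_
______
[19] ______
______
______
___XX_
__X___
__X_X_
___Xv_
______
[20] ______
______
______
___XX_
__X___
__X_X_
___X_>
______
[21] ______
______
______
___XX_
__X___
__X_X_
___X_X
_____v
[22] ______
______
______
___XX_
__X___
__X_X_
___X_X
____<X
[23] ______
______
______
___XX_
__X___
__X_X_
___X^X
____XX
[24] ______
______
______
___XX_
__X___
__X_X_
___XX>
____XX
[25] ______
______
______
___XX_
__X___
__X_X^
___XX_
____XX
[26] ______
______
______
___XX_
__X___
>_X_XX
___XX_
____XX
[27] ______
______
______
___XX_
__X___
X_X_XX
v__XX_
____XX
[28] ______
______
______
___XX_
__X___
X_X_XX
X__XX<
____XX
[29] ______
______
______
___XX_
__X___
X_X_X^
X__XXX
____XX
[30] ______
______
______
___XX_
__X___
X_X_<_
X__XXX
____XX
[31] ______
______
______
___XX_
__X___
X_X___
X__XvX
____XX
[32] ______
______
______
___XX_
__X___
X_X___
X__X_>
____XX
[33] ______
______
______
___XX_
__X___
X_X__^
X__X__
____XX
[34] ______
______
______
___XX_
__X___
>_X__X
X__X__
____XX
[35] ______
______
______
___XX_
^_X___
__X__X
X__X__
____XX
[36] ______
______
______
___XX_
X>X___
__X__X
X__X__
____XX

4,1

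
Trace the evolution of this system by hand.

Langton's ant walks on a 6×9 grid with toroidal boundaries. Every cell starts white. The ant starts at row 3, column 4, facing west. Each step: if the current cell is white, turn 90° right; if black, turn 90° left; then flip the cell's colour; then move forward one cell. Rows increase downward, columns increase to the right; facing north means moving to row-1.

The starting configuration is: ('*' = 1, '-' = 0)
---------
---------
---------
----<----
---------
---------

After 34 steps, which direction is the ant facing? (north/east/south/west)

step 0: ---------
---------
---------
----<----
---------
---------
step 1: ---------
---------
----^----
----*----
---------
---------
step 2: ---------
---------
----*>---
----*----
---------
---------
step 3: ---------
---------
----**---
----*v---
---------
---------
step 4: ---------
---------
----**---
----<*---
---------
---------
step 5: ---------
---------
----**---
-----*---
----v----
---------
step 6: ---------
---------
----**---
-----*---
---<*----
---------
step 7: ---------
---------
----**---
---^-*---
---**----
---------
step 8: ---------
---------
----**---
---*>*---
---**----
---------
step 9: ---------
---------
----**---
---***---
---*v----
---------
step 10: ---------
---------
----**---
---***---
---*->---
---------
step 11: ---------
---------
----**---
---***---
---*-*---
-----v---
step 12: ---------
---------
----**---
---***---
---*-*---
----<*---
step 13: ---------
---------
----**---
---***---
---*^*---
----**---
step 14: ---------
---------
----**---
---***---
---**>---
----**---
step 15: ---------
---------
----**---
---**^---
---**----
----**---
step 16: ---------
---------
----**---
---*<----
---**----
----**---
step 17: ---------
---------
----**---
---*-----
---*v----
----**---
step 18: ---------
---------
----**---
---*-----
---*->---
----**---
step 19: ---------
---------
----**---
---*-----
---*-*---
----*v---
step 20: ---------
---------
----**---
---*-----
---*-*---
----*->--
step 21: ------v--
---------
----**---
---*-----
---*-*---
----*-*--
step 22: -----<*--
---------
----**---
---*-----
---*-*---
----*-*--
step 23: -----**--
---------
----**---
---*-----
---*-*---
----*^*--
step 24: -----**--
---------
----**---
---*-----
---*-*---
----**>--
step 25: -----**--
---------
----**---
---*-----
---*-*^--
----**---
step 26: -----**--
---------
----**---
---*-----
---*-**>-
----**---
step 27: -----**--
---------
----**---
---*-----
---*-***-
----**-v-
step 28: -----**--
---------
----**---
---*-----
---*-***-
----**<*-
step 29: -----**--
---------
----**---
---*-----
---*-*^*-
----****-
step 30: -----**--
---------
----**---
---*-----
---*-<-*-
----****-
step 31: -----**--
---------
----**---
---*-----
---*---*-
----*v**-
step 32: -----**--
---------
----**---
---*-----
---*---*-
----*->*-
step 33: -----**--
---------
----**---
---*-----
---*--^*-
----*--*-
step 34: -----**--
---------
----**---
---*-----
---*--*>-
----*--*-

east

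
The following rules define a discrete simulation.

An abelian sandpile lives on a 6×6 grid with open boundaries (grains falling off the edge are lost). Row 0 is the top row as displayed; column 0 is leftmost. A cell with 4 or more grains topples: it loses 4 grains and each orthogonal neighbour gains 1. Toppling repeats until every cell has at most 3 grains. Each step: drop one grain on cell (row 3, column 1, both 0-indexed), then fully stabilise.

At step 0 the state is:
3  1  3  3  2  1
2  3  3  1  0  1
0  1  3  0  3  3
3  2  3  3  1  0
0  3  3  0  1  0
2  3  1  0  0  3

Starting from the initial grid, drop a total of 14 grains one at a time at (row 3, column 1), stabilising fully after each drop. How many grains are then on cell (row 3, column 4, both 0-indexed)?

step 0: 3  1  3  3  2  1
2  3  3  1  0  1
0  1  3  0  3  3
3  2  3  3  1  0
0  3  3  0  1  0
2  3  1  0  0  3
step 1: 3  1  3  3  2  1
2  3  3  1  0  1
0  1  3  0  3  3
3  3  3  3  1  0
0  3  3  0  1  0
2  3  1  0  0  3
step 2: 3  3  1  0  3  1
3  1  2  3  0  1
2  1  3  2  3  3
1  1  0  1  2  0
2  3  2  2  1  0
3  0  3  0  0  3
step 3: 3  3  1  0  3  1
3  1  2  3  0  1
2  1  3  2  3  3
1  2  0  1  2  0
2  3  2  2  1  0
3  0  3  0  0  3
step 4: 3  3  1  0  3  1
3  1  2  3  0  1
2  1  3  2  3  3
1  3  0  1  2  0
2  3  2  2  1  0
3  0  3  0  0  3
step 5: 3  3  1  0  3  1
3  1  2  3  0  1
2  2  3  2  3  3
2  1  1  1  2  0
3  0  3  2  1  0
3  1  3  0  0  3
step 6: 3  3  1  0  3  1
3  1  2  3  0  1
2  2  3  2  3  3
2  2  1  1  2  0
3  0  3  2  1  0
3  1  3  0  0  3
step 7: 3  3  1  0  3  1
3  1  2  3  0  1
2  2  3  2  3  3
2  3  1  1  2  0
3  0  3  2  1  0
3  1  3  0  0  3
step 8: 3  3  1  0  3  1
3  1  2  3  0  1
2  3  3  2  3  3
3  0  2  1  2  0
3  1  3  2  1  0
3  1  3  0  0  3
step 9: 3  3  1  0  3  1
3  1  2  3  0  1
2  3  3  2  3  3
3  1  2  1  2  0
3  1  3  2  1  0
3  1  3  0  0  3
step 10: 3  3  1  0  3  1
3  1  2  3  0  1
2  3  3  2  3  3
3  2  2  1  2  0
3  1  3  2  1  0
3  1  3  0  0  3
step 11: 3  3  1  0  3  1
3  1  2  3  0  1
2  3  3  2  3  3
3  3  2  1  2  0
3  1  3  2  1  0
3  1  3  0  0  3
step 12: 1  1  3  1  3  1
2  2  2  1  2  2
2  1  0  2  1  0
3  1  3  3  3  1
2  2  2  3  1  0
1  0  1  1  0  3
step 13: 1  1  3  1  3  1
2  2  2  1  2  2
2  1  0  2  1  0
3  2  3  3  3  1
2  2  2  3  1  0
1  0  1  1  0  3
step 14: 1  1  3  1  3  1
2  2  2  1  2  2
2  1  0  2  1  0
3  3  3  3  3  1
2  2  2  3  1  0
1  0  1  1  0  3

3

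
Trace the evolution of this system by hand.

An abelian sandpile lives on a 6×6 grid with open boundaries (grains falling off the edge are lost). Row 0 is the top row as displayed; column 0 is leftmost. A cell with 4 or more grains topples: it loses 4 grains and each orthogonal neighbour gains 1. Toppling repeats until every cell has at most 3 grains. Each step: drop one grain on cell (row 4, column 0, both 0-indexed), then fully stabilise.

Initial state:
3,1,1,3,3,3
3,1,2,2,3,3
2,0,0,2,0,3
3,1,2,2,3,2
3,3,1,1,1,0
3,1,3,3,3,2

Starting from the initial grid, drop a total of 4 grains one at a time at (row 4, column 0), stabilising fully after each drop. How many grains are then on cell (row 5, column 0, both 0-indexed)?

t=0: 3,1,1,3,3,3
3,1,2,2,3,3
2,0,0,2,0,3
3,1,2,2,3,2
3,3,1,1,1,0
3,1,3,3,3,2
t=1: 3,1,1,3,3,3
3,1,2,2,3,3
3,0,0,2,0,3
0,3,2,2,3,2
3,0,2,1,1,0
0,3,3,3,3,2
t=2: 3,1,1,3,3,3
3,1,2,2,3,3
3,0,0,2,0,3
1,3,2,2,3,2
0,1,2,1,1,0
1,3,3,3,3,2
t=3: 3,1,1,3,3,3
3,1,2,2,3,3
3,0,0,2,0,3
1,3,2,2,3,2
1,1,2,1,1,0
1,3,3,3,3,2
t=4: 3,1,1,3,3,3
3,1,2,2,3,3
3,0,0,2,0,3
1,3,2,2,3,2
2,1,2,1,1,0
1,3,3,3,3,2

1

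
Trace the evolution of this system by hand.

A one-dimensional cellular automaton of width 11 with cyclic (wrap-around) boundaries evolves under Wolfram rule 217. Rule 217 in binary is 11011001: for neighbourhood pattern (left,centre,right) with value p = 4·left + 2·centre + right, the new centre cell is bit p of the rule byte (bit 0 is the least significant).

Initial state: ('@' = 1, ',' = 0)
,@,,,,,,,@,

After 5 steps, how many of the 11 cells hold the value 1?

k=0  ,@,,,,,,,@,
k=1  ,,@@@@@@,,@
k=2  @,@@@@@@@,,
k=3  ,,@@@@@@@@,
k=4  @,@@@@@@@@@
k=5  @,@@@@@@@@@

10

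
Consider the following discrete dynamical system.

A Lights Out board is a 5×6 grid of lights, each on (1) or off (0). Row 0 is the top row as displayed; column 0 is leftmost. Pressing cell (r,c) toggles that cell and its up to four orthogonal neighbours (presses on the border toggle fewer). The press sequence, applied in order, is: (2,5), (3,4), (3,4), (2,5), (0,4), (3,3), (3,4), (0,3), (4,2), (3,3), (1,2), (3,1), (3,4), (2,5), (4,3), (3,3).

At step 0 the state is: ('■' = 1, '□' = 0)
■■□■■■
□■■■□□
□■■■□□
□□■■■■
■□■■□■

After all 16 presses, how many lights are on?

16

t=0: ■■□■■■
□■■■□□
□■■■□□
□□■■■■
■□■■□■
t=1: ■■□■■■
□■■■□■
□■■■■■
□□■■■□
■□■■□■
t=2: ■■□■■■
□■■■□■
□■■■□■
□□■□□■
■□■■■■
t=3: ■■□■■■
□■■■□■
□■■■■■
□□■■■□
■□■■□■
t=4: ■■□■■■
□■■■□□
□■■■□□
□□■■■■
■□■■□■
t=5: ■■□□□□
□■■■■□
□■■■□□
□□■■■■
■□■■□■
t=6: ■■□□□□
□■■■■□
□■■□□□
□□□□□■
■□■□□■
t=7: ■■□□□□
□■■■■□
□■■□■□
□□□■■□
■□■□■■
t=8: ■■■■■□
□■■□■□
□■■□■□
□□□■■□
■□■□■■
t=9: ■■■■■□
□■■□■□
□■■□■□
□□■■■□
■■□■■■
t=10: ■■■■■□
□■■□■□
□■■■■□
□□□□□□
■■□□■■
t=11: ■■□■■□
□□□■■□
□■□■■□
□□□□□□
■■□□■■
t=12: ■■□■■□
□□□■■□
□□□■■□
■■■□□□
■□□□■■
t=13: ■■□■■□
□□□■■□
□□□■□□
■■■■■■
■□□□□■
t=14: ■■□■■□
□□□■■■
□□□■■■
■■■■■□
■□□□□■
t=15: ■■□■■□
□□□■■■
□□□■■■
■■■□■□
■□■■■■
t=16: ■■□■■□
□□□■■■
□□□□■■
■■□■□□
■□■□■■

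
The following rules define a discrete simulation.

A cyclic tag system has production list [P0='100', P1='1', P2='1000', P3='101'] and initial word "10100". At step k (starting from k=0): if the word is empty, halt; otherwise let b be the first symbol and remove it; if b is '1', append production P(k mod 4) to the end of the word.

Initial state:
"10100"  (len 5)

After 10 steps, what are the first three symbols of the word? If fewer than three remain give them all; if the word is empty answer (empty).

001

t=0: "10100"  (len 5)
t=1: "0100100"  (len 7)
t=2: "100100"  (len 6)
t=3: "001001000"  (len 9)
t=4: "01001000"  (len 8)
t=5: "1001000"  (len 7)
t=6: "0010001"  (len 7)
t=7: "010001"  (len 6)
t=8: "10001"  (len 5)
t=9: "0001100"  (len 7)
t=10: "001100"  (len 6)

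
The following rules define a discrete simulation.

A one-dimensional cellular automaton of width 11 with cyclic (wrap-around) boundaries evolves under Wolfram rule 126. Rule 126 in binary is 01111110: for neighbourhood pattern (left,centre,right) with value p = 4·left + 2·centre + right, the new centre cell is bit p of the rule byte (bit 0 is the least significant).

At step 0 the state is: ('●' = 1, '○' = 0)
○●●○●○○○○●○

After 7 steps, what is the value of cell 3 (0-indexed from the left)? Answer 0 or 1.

gen 0: ○●●○●○○○○●○
gen 1: ●●●●●●○○●●●
gen 2: ○○○○○●●●●○○
gen 3: ○○○○●●○○●●○
gen 4: ○○○●●●●●●●●
gen 5: ●○●●○○○○○○●
gen 6: ●●●●●○○○○●●
gen 7: ○○○○●●○○●●○

0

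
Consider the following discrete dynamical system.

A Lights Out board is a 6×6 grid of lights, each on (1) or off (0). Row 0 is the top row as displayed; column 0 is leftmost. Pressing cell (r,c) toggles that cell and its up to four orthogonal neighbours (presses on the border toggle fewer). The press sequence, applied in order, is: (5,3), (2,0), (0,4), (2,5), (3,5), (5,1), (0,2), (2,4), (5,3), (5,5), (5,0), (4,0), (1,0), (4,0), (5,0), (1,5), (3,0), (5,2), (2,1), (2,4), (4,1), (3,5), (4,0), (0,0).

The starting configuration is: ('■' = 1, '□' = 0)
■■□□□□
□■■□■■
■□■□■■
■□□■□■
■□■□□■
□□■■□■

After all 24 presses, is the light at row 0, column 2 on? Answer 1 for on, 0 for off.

0) ■■□□□□
□■■□■■
■□■□■■
■□□■□■
■□■□□■
□□■■□■
1) ■■□□□□
□■■□■■
■□■□■■
■□□■□■
■□■■□■
□□□□■■
2) ■■□□□□
■■■□■■
□■■□■■
□□□■□■
■□■■□■
□□□□■■
3) ■■□■■■
■■■□□■
□■■□■■
□□□■□■
■□■■□■
□□□□■■
4) ■■□■■■
■■■□□□
□■■□□□
□□□■□□
■□■■□■
□□□□■■
5) ■■□■■■
■■■□□□
□■■□□■
□□□■■■
■□■■□□
□□□□■■
6) ■■□■■■
■■■□□□
□■■□□■
□□□■■■
■■■■□□
■■■□■■
7) ■□■□■■
■■□□□□
□■■□□■
□□□■■■
■■■■□□
■■■□■■
8) ■□■□■■
■■□□■□
□■■■■□
□□□■□■
■■■■□□
■■■□■■
9) ■□■□■■
■■□□■□
□■■■■□
□□□■□■
■■■□□□
■■□■□■
10) ■□■□■■
■■□□■□
□■■■■□
□□□■□■
■■■□□■
■■□■■□
11) ■□■□■■
■■□□■□
□■■■■□
□□□■□■
□■■□□■
□□□■■□
12) ■□■□■■
■■□□■□
□■■■■□
■□□■□■
■□■□□■
■□□■■□
13) □□■□■■
□□□□■□
■■■■■□
■□□■□■
■□■□□■
■□□■■□
14) □□■□■■
□□□□■□
■■■■■□
□□□■□■
□■■□□■
□□□■■□
15) □□■□■■
□□□□■□
■■■■■□
□□□■□■
■■■□□■
■■□■■□
16) □□■□■□
□□□□□■
■■■■■■
□□□■□■
■■■□□■
■■□■■□
17) □□■□■□
□□□□□■
□■■■■■
■■□■□■
□■■□□■
■■□■■□
18) □□■□■□
□□□□□■
□■■■■■
■■□■□■
□■□□□■
■□■□■□
19) □□■□■□
□■□□□■
■□□■■■
■□□■□■
□■□□□■
■□■□■□
20) □□■□■□
□■□□■■
■□□□□□
■□□■■■
□■□□□■
■□■□■□
21) □□■□■□
□■□□■■
■□□□□□
■■□■■■
■□■□□■
■■■□■□
22) □□■□■□
□■□□■■
■□□□□■
■■□■□□
■□■□□□
■■■□■□
23) □□■□■□
□■□□■■
■□□□□■
□■□■□□
□■■□□□
□■■□■□
24) ■■■□■□
■■□□■■
■□□□□■
□■□■□□
□■■□□□
□■■□■□

1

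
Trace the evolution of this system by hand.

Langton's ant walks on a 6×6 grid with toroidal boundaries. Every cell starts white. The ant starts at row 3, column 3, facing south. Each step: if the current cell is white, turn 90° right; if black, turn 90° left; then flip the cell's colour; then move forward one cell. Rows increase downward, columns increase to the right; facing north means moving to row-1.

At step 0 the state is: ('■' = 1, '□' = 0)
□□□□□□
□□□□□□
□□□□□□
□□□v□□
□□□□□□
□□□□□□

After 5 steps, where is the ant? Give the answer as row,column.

3,4

k=0  □□□□□□
□□□□□□
□□□□□□
□□□v□□
□□□□□□
□□□□□□
k=1  □□□□□□
□□□□□□
□□□□□□
□□<■□□
□□□□□□
□□□□□□
k=2  □□□□□□
□□□□□□
□□^□□□
□□■■□□
□□□□□□
□□□□□□
k=3  □□□□□□
□□□□□□
□□■>□□
□□■■□□
□□□□□□
□□□□□□
k=4  □□□□□□
□□□□□□
□□■■□□
□□■v□□
□□□□□□
□□□□□□
k=5  □□□□□□
□□□□□□
□□■■□□
□□■□>□
□□□□□□
□□□□□□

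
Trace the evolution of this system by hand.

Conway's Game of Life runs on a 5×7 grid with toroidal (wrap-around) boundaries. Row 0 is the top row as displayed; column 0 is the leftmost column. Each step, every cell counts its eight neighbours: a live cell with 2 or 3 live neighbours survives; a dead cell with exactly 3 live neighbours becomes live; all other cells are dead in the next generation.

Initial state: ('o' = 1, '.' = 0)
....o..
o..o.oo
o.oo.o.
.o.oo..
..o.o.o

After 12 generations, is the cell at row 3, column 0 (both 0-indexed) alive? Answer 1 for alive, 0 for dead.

1

t=0: ....o..
o..o.oo
o.oo.o.
.o.oo..
..o.o.o
t=1: o...o..
oooo.o.
o....o.
oo....o
..o.o..
t=2: o...ooo
o.oo.o.
....oo.
oo...oo
...o.oo
t=3: ooo....
oo.o...
..oo...
o......
.o.....
t=4: .......
o..o...
o.oo...
.oo....
..o....
t=5: .......
.ooo...
o..o...
.......
.oo....
t=6: ...o...
.ooo...
.o.o...
.oo....
.......
t=7: ...o...
.o.oo..
o..o...
.oo....
..o....
t=8: ...oo..
...oo..
o..oo..
.ooo...
.ooo...
t=9: .......
..o..o.
.o.....
o......
.o.....
t=10: .......
.......
.o.....
oo.....
.......
t=11: .......
.......
oo.....
oo.....
.......
t=12: .......
.......
oo.....
oo.....
.......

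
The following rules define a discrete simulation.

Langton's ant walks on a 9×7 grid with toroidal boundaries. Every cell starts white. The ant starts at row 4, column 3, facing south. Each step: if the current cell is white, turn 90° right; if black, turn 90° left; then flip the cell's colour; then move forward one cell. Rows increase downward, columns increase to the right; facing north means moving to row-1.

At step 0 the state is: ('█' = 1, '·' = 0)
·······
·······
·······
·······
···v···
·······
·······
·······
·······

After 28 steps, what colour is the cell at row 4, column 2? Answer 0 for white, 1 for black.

0) ·······
·······
·······
·······
···v···
·······
·······
·······
·······
1) ·······
·······
·······
·······
··<█···
·······
·······
·······
·······
2) ·······
·······
·······
··^····
··██···
·······
·······
·······
·······
3) ·······
·······
·······
··█>···
··██···
·······
·······
·······
·······
4) ·······
·······
·······
··██···
··█v···
·······
·······
·······
·······
5) ·······
·······
·······
··██···
··█·>··
·······
·······
·······
·······
6) ·······
·······
·······
··██···
··█·█··
····v··
·······
·······
·······
7) ·······
·······
·······
··██···
··█·█··
···<█··
·······
·······
·······
8) ·······
·······
·······
··██···
··█^█··
···██··
·······
·······
·······
9) ·······
·······
·······
··██···
··██>··
···██··
·······
·······
·······
10) ·······
·······
·······
··██^··
··██···
···██··
·······
·······
·······
11) ·······
·······
·······
··███>·
··██···
···██··
·······
·······
·······
12) ·······
·······
·······
··████·
··██·v·
···██··
·······
·······
·······
13) ·······
·······
·······
··████·
··██<█·
···██··
·······
·······
·······
14) ·······
·······
·······
··██^█·
··████·
···██··
·······
·······
·······
15) ·······
·······
·······
··█<·█·
··████·
···██··
·······
·······
·······
16) ·······
·······
·······
··█··█·
··█v██·
···██··
·······
·······
·······
17) ·······
·······
·······
··█··█·
··█·>█·
···██··
·······
·······
·······
18) ·······
·······
·······
··█·^█·
··█··█·
···██··
·······
·······
·······
19) ·······
·······
·······
··█·█>·
··█··█·
···██··
·······
·······
·······
20) ·······
·······
·····^·
··█·█··
··█··█·
···██··
·······
·······
·······
21) ·······
·······
·····█>
··█·█··
··█··█·
···██··
·······
·······
·······
22) ·······
·······
·····██
··█·█·v
··█··█·
···██··
·······
·······
·······
23) ·······
·······
·····██
··█·█<█
··█··█·
···██··
·······
·······
·······
24) ·······
·······
·····^█
··█·███
··█··█·
···██··
·······
·······
·······
25) ·······
·······
····<·█
··█·███
··█··█·
···██··
·······
·······
·······
26) ·······
····^··
····█·█
··█·███
··█··█·
···██··
·······
·······
·······
27) ·······
····█>·
····█·█
··█·███
··█··█·
···██··
·······
·······
·······
28) ·······
····██·
····█v█
··█·███
··█··█·
···██··
·······
·······
·······

1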